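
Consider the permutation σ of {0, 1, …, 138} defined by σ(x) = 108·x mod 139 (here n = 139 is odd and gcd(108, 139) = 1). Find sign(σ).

-1

Trace 130: π^k(130) = [130, 1, 108, 127, 94, 5, 123] for k=0..6.
The orbit structure of x ↦ 108x mod 139: 2 orbits of sizes [138, 1].
n − c = 139 − 2 = 137; sign = (−1)^137 = -1.
(108|139)_J = -1 (Zolotarev's lemma cross-check).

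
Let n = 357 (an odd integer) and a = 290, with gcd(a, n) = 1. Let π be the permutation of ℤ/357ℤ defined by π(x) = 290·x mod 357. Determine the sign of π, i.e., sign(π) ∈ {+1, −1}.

+1

Orbit of 256 under x↦290x: [256, 341, 1, 290, 205, 188]… (length divides ord_357(290)).
The orbit structure of x ↦ 290x mod 357: 85 orbits of sizes [6, 6, 6, 6, 6, 6, 6, 6, 6, 6, 6, 6, 6, 6, 6, 6, 6, 6, 6, 6, 6, 6, 6, 6, 6, 6, 6, 6, 6, 6, 6, 6, 6, 6, 6, 6, 6, 6, 6, 6, 6, 6, 6, 6, 6, 6, 6, 6, 6, 6, 6, 2, 2, 2, 2, 2, 2, 2, 2, 2, 2, 2, 2, 2, 2, 2, 2, 2, 1, 1, 1, 1, 1, 1, 1, 1, 1, 1, 1, 1, 1, 1, 1, 1, 1].
Σ(ℓ_i−1) = 357−85 = 272; sign = (−1)^272 = +1.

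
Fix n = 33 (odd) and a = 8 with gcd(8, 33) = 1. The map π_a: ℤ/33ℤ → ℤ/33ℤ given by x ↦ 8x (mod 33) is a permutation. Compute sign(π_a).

Orbit of 32 under x↦8x: [32, 25, 2, 16, 29, 1, 8]… (length divides ord_33(8)).
Cycle type of π: 10×3 + 2 + 1; total 5 cycles.
With 5 cycles on 33 points, sign = (−1)^{33−5} = +1.

+1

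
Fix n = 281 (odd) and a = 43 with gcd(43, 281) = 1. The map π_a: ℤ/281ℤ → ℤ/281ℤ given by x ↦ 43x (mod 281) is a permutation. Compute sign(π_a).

Orbit of 128 under x↦43x: [128, 165, 70, 200, 170, 4, 172]… (length divides ord_281(43)).
π_43 has 5 disjoint cycles with lengths [70, 70, 70, 70, 1] on {0,…,280}.
5 cycles on 281: each ℓ→(−1)^(ℓ−1), product (−1)^276 = +1.

+1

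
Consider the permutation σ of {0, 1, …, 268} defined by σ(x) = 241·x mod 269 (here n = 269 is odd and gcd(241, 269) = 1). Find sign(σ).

Orbit of 96 under x↦241x: [96, 2, 213, 223, 212, 251, 235]… (length divides ord_269(241)).
π_241 has 2 disjoint cycles with lengths [268, 1] on {0,…,268}.
Σ(ℓ_i−1) = 269−2 = 267; sign = (−1)^267 = -1.
The Jacobi symbol (241|269) = -1 (Zolotarev) agrees.

-1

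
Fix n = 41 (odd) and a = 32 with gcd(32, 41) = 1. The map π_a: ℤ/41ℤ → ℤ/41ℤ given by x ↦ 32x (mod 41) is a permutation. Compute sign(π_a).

+1

Start at x=1: 1 → 32 → 40 → 9 → 1 (one orbit).
11 cycles of lengths [4, 4, 4, 4, 4, 4, 4, 4, 4, 4, 1].
Σ(ℓ_i−1) = 41−11 = 30; sign = (−1)^30 = +1.
The Jacobi symbol (32|41) = +1 (Zolotarev) agrees.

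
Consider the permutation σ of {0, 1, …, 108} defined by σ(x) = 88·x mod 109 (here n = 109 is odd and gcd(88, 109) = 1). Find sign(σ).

Trace 3: π^k(3) = [3, 46, 15, 12, 75, 60, 48] for k=0..6.
3 cycles of lengths [54, 54, 1].
n − c = 109 − 3 = 106; sign = (−1)^106 = +1.

+1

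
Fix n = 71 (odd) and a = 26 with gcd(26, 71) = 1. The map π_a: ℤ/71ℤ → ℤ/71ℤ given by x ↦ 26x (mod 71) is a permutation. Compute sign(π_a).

Trace 32: π^k(32) = [32, 51, 48, 41, 1, 26, 37] for k=0..6.
π_26 has 6 disjoint cycles with lengths [14, 14, 14, 14, 14, 1] on {0,…,70}.
n − c = 71 − 6 = 65; sign = (−1)^65 = -1.
(26|71)_J = -1 (Zolotarev's lemma cross-check).

-1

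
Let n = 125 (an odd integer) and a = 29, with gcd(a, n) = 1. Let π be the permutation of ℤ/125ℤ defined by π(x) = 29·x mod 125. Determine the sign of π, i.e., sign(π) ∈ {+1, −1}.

+1

Start at x=114: 114 → 56 → 124 → 96 → 34 → 111 → 94 → … (one orbit).
π_29 has 7 disjoint cycles with lengths [50, 50, 10, 10, 2, 2, 1] on {0,…,124}.
Σ(ℓ_i−1) = 125−7 = 118; sign = (−1)^118 = +1.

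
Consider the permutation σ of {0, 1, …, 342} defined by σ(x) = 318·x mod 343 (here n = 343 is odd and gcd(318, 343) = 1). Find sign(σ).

Start at x=187: 187 → 127 → 255 → 142 → 223 → 256 → 117 → … (one orbit).
π_318 has 4 disjoint cycles with lengths [294, 42, 6, 1] on {0,…,342}.
sign(π) = (−1)^{n − #cycles} = (−1)^{343−4} = (−1)^339 = -1.

-1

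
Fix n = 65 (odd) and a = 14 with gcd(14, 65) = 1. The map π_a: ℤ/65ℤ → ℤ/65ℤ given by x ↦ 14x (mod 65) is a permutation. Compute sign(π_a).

Orbit of 14 under x↦14x: [14, 1]… (length divides ord_65(14)).
39 cycles of lengths [2, 2, 2, 2, 2, 2, 2, 2, 2, 2, 2, 2, 2, 2, 2, 2, 2, 2, 2, 2, 2, 2, 2, 2, 2, 2, 1, 1, 1, 1, 1, 1, 1, 1, 1, 1, 1, 1, 1].
65 − 39 = 26 transpositions; sign(π) = (−1)^26 = +1.
Zolotarev: (14|65) = +1, matching the cycle-count sign.

+1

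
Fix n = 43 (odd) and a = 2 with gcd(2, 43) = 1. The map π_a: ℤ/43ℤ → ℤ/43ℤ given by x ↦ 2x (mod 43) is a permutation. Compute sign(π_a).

-1

Trace 39: π^k(39) = [39, 35, 27, 11, 22, 1, 2] for k=0..6.
4 cycles of lengths [14, 14, 14, 1].
With 4 cycles on 43 points, sign = (−1)^{43−4} = -1.
The Jacobi symbol (2|43) = -1 (Zolotarev) agrees.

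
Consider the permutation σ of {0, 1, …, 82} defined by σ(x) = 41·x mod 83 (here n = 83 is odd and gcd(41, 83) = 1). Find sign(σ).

Start at x=30: 30 → 68 → 49 → 17 → 33 → 25 → 29 → … (one orbit).
Cycle type of π: 41×2 + 1; total 3 cycles.
With 3 cycles on 83 points, sign = (−1)^{83−3} = +1.

+1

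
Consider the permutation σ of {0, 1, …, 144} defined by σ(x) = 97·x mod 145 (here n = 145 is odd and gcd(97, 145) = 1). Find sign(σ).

Trace 141: π^k(141) = [141, 47, 64, 118, 136, 142, 144] for k=0..6.
The orbit structure of x ↦ 97x mod 145: 7 orbits of sizes [28, 28, 28, 28, 28, 4, 1].
145 − 7 = 138 transpositions; sign(π) = (−1)^138 = +1.

+1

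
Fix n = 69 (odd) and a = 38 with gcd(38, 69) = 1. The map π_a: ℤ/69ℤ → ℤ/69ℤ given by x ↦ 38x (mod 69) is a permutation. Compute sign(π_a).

Start at x=14: 14 → 49 → 68 → 31 → 5 → 52 → 44 → … (one orbit).
Cycle lengths of π_38 on ℤ/69ℤ: [22, 22, 22, 2, 1]; 5 cycles in total.
5 cycles on 69: each ℓ→(−1)^(ℓ−1), product (−1)^64 = +1.
Check: (38/69) = +1 by Zolotarev.

+1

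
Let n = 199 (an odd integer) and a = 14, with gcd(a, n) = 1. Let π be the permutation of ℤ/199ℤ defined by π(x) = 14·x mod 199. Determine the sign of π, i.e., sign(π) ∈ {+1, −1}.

+1

Start at x=10: 10 → 140 → 169 → 177 → 90 → 66 → 128 → … (one orbit).
The orbit structure of x ↦ 14x mod 199: 3 orbits of sizes [99, 99, 1].
3 cycles on 199: each ℓ→(−1)^(ℓ−1), product (−1)^196 = +1.
Via Zolotarev, sign(π_{14}) = (14|199) = +1.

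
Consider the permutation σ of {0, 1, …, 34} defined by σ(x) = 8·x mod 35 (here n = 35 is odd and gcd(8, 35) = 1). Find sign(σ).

-1

Start at x=22: 22 → 1 → 8 → 29 → 22 (one orbit).
π_8 has 14 disjoint cycles with lengths [4, 4, 4, 4, 4, 4, 4, 1, 1, 1, 1, 1, 1, 1] on {0,…,34}.
35 − 14 = 21 transpositions; sign(π) = (−1)^21 = -1.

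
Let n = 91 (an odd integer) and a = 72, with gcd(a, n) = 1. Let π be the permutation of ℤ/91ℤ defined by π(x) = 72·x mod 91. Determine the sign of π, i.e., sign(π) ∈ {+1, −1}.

-1

Orbit of 30 under x↦72x: [30, 67, 1, 72, 88, 57, 9]… (length divides ord_91(72)).
Cycle lengths of π_72 on ℤ/91ℤ: [12, 12, 12, 12, 12, 12, 12, 3, 3, 1]; 10 cycles in total.
10 cycles on 91: each ℓ→(−1)^(ℓ−1), product (−1)^81 = -1.
Zolotarev: (72|91) = -1, matching the cycle-count sign.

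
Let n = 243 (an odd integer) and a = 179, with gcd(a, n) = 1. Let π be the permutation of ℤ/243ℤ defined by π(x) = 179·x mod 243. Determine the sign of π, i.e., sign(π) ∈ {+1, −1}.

Start at x=73: 73 → 188 → 118 → 224 → 1 → 179 → 208 → … (one orbit).
Cycle type of π: 54×3 + 18×3 + 6×3 + 2×4 + 1; total 14 cycles.
n − c = 243 − 14 = 229; sign = (−1)^229 = -1.
Via Zolotarev, sign(π_{179}) = (179|243) = -1.

-1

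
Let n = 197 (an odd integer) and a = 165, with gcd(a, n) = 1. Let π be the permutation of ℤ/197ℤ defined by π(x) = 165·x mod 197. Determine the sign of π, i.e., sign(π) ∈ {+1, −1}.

Trace 83: π^k(83) = [83, 102, 85, 38, 163, 103, 53] for k=0..6.
Cycle lengths of π_165 on ℤ/197ℤ: [196, 1]; 2 cycles in total.
With 2 cycles on 197 points, sign = (−1)^{197−2} = -1.
(165|197)_J = -1 (Zolotarev's lemma cross-check).

-1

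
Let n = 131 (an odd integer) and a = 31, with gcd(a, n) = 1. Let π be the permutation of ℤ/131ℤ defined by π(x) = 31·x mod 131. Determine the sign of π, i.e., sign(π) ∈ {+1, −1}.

-1

Trace 12: π^k(12) = [12, 110, 4, 124, 45, 85, 15] for k=0..6.
Cycle type of π: 130 + 1; total 2 cycles.
n − c = 131 − 2 = 129; sign = (−1)^129 = -1.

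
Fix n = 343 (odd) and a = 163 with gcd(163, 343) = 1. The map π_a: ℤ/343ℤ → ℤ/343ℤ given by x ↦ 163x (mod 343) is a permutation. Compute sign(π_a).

Start at x=337: 337 → 51 → 81 → 169 → 107 → 291 → 99 → … (one orbit).
Cycle lengths of π_163 on ℤ/343ℤ: [147, 147, 21, 21, 3, 3, 1]; 7 cycles in total.
n − c = 343 − 7 = 336; sign = (−1)^336 = +1.
Zolotarev: (163|343) = +1, matching the cycle-count sign.

+1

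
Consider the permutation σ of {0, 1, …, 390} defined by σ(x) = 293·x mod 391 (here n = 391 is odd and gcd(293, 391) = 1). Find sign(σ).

-1

Trace 169: π^k(169) = [169, 251, 35, 89, 271, 30, 188] for k=0..6.
14 cycles of lengths [44, 44, 44, 44, 44, 44, 44, 44, 22, 4, 4, 4, 4, 1].
Σ(ℓ_i−1) = 391−14 = 377; sign = (−1)^377 = -1.
Check: (293/391) = -1 by Zolotarev.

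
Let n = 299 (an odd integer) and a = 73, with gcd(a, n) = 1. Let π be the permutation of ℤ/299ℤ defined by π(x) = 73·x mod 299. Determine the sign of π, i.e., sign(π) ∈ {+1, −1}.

Orbit of 25 under x↦73x: [25, 31, 170, 151, 259, 70, 27]… (length divides ord_299(73)).
Cycle lengths of π_73 on ℤ/299ℤ: [44, 44, 44, 44, 44, 44, 11, 11, 4, 4, 4, 1]; 12 cycles in total.
12 cycles on 299: each ℓ→(−1)^(ℓ−1), product (−1)^287 = -1.

-1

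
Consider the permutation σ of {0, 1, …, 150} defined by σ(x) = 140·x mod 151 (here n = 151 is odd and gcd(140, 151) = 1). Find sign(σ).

Start at x=103: 103 → 75 → 81 → 15 → 137 → 3 → 118 → … (one orbit).
Cycle lengths of π_140 on ℤ/151ℤ: [150, 1]; 2 cycles in total.
Σ(ℓ_i−1) = 151−2 = 149; sign = (−1)^149 = -1.
The Jacobi symbol (140|151) = -1 (Zolotarev) agrees.

-1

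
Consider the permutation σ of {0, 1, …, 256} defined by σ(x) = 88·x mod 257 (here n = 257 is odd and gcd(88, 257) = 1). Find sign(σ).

+1

Orbit of 165 under x↦88x: [165, 128, 213, 240, 46, 193, 22]… (length divides ord_257(88)).
π_88 has 5 disjoint cycles with lengths [64, 64, 64, 64, 1] on {0,…,256}.
n − c = 257 − 5 = 252; sign = (−1)^252 = +1.
Check: (88/257) = +1 by Zolotarev.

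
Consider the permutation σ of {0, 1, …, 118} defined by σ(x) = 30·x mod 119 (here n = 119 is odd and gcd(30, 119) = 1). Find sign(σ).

+1

Start at x=72: 72 → 18 → 64 → 16 → 4 → 1 → 30 → … (one orbit).
Cycle type of π: 12×8 + 4×4 + 3×2 + 1; total 15 cycles.
sign(π) = (−1)^{n − #cycles} = (−1)^{119−15} = (−1)^104 = +1.
Zolotarev: (30|119) = +1, matching the cycle-count sign.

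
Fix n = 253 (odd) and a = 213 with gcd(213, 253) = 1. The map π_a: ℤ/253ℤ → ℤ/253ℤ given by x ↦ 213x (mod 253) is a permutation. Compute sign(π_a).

+1

Orbit of 16 under x↦213x: [16, 119, 47, 144, 59, 170, 31]… (length divides ord_253(213)).
The orbit structure of x ↦ 213x mod 253: 9 orbits of sizes [55, 55, 55, 55, 11, 11, 5, 5, 1].
253 − 9 = 244 transpositions; sign(π) = (−1)^244 = +1.
The Jacobi symbol (213|253) = +1 (Zolotarev) agrees.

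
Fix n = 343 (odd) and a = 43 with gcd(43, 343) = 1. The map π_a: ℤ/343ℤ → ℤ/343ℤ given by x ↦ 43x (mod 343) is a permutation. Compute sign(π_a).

+1

Trace 57: π^k(57) = [57, 50, 92, 183, 323, 169, 64] for k=0..6.
19 cycles of lengths [49, 49, 49, 49, 49, 49, 7, 7, 7, 7, 7, 7, 1, 1, 1, 1, 1, 1, 1].
sign(π) = (−1)^{n − #cycles} = (−1)^{343−19} = (−1)^324 = +1.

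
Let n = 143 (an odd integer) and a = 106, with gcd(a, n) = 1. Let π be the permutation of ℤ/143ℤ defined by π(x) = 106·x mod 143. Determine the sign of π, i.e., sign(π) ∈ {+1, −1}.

+1

Orbit of 114 under x↦106x: [114, 72, 53, 41, 56, 73, 16]… (length divides ord_143(106)).
Decompose π into cycles: lengths [60, 60, 12, 10, 1] (5 cycles, including the fixed point 0).
5 cycles on 143: each ℓ→(−1)^(ℓ−1), product (−1)^138 = +1.
(106|143)_J = +1 (Zolotarev's lemma cross-check).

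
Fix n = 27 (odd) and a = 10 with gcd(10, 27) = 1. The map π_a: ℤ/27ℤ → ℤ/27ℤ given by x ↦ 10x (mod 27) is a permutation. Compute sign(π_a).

+1

Orbit of 10 under x↦10x: [10, 19, 1]… (length divides ord_27(10)).
15 cycles of lengths [3, 3, 3, 3, 3, 3, 1, 1, 1, 1, 1, 1, 1, 1, 1].
15 cycles on 27: each ℓ→(−1)^(ℓ−1), product (−1)^12 = +1.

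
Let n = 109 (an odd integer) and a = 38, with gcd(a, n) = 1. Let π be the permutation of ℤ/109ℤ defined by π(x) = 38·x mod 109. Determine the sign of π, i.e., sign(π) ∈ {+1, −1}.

+1

Start at x=63: 63 → 105 → 66 → 1 → 38 → 27 → 45 → … (one orbit).
Decompose π into cycles: lengths [9, 9, 9, 9, 9, 9, 9, 9, 9, 9, 9, 9, 1] (13 cycles, including the fixed point 0).
With 13 cycles on 109 points, sign = (−1)^{109−13} = +1.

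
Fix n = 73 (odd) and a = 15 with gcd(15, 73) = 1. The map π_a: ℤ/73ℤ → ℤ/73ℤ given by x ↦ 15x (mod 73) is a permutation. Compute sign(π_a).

-1

Orbit of 66 under x↦15x: [66, 41, 31, 27, 40, 16, 21]… (length divides ord_73(15)).
Cycle lengths of π_15 on ℤ/73ℤ: [72, 1]; 2 cycles in total.
73 − 2 = 71 transpositions; sign(π) = (−1)^71 = -1.
The Jacobi symbol (15|73) = -1 (Zolotarev) agrees.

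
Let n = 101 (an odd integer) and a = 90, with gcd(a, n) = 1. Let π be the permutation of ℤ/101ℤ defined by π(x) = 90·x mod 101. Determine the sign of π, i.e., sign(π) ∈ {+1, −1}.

Orbit of 69 under x↦90x: [69, 49, 67, 71, 27, 6, 35]… (length divides ord_101(90)).
Cycle type of π: 100 + 1; total 2 cycles.
2 cycles on 101: each ℓ→(−1)^(ℓ−1), product (−1)^99 = -1.

-1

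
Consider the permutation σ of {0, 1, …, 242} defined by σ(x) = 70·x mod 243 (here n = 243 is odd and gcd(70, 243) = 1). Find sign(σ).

Orbit of 190 under x↦70x: [190, 178, 67, 73, 7, 4, 37]… (length divides ord_243(70)).
Cycle type of π: 81×2 + 27×2 + 9×2 + 3×2 + 1×3; total 11 cycles.
sign(π) = (−1)^{n − #cycles} = (−1)^{243−11} = (−1)^232 = +1.

+1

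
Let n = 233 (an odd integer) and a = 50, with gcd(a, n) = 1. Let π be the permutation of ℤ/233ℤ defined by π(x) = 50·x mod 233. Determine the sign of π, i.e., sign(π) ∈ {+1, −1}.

+1

Orbit of 201 under x↦50x: [201, 31, 152, 144, 210, 15, 51]… (length divides ord_233(50)).
The orbit structure of x ↦ 50x mod 233: 3 orbits of sizes [116, 116, 1].
3 cycles on 233: each ℓ→(−1)^(ℓ−1), product (−1)^230 = +1.
Zolotarev: (50|233) = +1, matching the cycle-count sign.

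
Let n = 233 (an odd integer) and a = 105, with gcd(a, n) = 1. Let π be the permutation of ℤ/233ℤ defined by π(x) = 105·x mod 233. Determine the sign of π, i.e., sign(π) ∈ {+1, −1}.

+1

Start at x=102: 102 → 225 → 92 → 107 → 51 → 229 → 46 → … (one orbit).
Cycle type of π: 58×4 + 1; total 5 cycles.
233 − 5 = 228 transpositions; sign(π) = (−1)^228 = +1.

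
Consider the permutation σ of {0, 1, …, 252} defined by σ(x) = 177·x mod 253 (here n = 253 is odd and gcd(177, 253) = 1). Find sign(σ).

+1

Trace 210: π^k(210) = [210, 232, 78, 144, 188, 133, 12] for k=0..6.
The orbit structure of x ↦ 177x mod 253: 33 orbits of sizes [11, 11, 11, 11, 11, 11, 11, 11, 11, 11, 11, 11, 11, 11, 11, 11, 11, 11, 11, 11, 11, 11, 1, 1, 1, 1, 1, 1, 1, 1, 1, 1, 1].
n − c = 253 − 33 = 220; sign = (−1)^220 = +1.
Check: (177/253) = +1 by Zolotarev.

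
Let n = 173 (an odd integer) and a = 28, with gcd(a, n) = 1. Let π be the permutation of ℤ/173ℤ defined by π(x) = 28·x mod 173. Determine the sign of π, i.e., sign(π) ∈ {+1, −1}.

Start at x=9: 9 → 79 → 136 → 2 → 56 → 11 → 135 → … (one orbit).
Cycle lengths of π_28 on ℤ/173ℤ: [172, 1]; 2 cycles in total.
2 cycles on 173: each ℓ→(−1)^(ℓ−1), product (−1)^171 = -1.
The Jacobi symbol (28|173) = -1 (Zolotarev) agrees.

-1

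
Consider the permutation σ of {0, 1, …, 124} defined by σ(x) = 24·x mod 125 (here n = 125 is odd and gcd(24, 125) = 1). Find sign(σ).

+1

Orbit of 51 under x↦24x: [51, 99, 1, 24, 76, 74, 26]… (length divides ord_125(24)).
Decompose π into cycles: lengths [10, 10, 10, 10, 10, 10, 10, 10, 10, 10, 2, 2, 2, 2, 2, 2, 2, 2, 2, 2, 2, 2, 1] (23 cycles, including the fixed point 0).
With 23 cycles on 125 points, sign = (−1)^{125−23} = +1.
(24|125)_J = +1 (Zolotarev's lemma cross-check).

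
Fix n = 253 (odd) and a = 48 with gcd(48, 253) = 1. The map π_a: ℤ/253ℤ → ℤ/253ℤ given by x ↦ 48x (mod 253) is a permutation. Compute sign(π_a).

+1

Trace 9: π^k(9) = [9, 179, 243, 26, 236, 196, 47] for k=0..6.
9 cycles of lengths [55, 55, 55, 55, 11, 11, 5, 5, 1].
With 9 cycles on 253 points, sign = (−1)^{253−9} = +1.
The Jacobi symbol (48|253) = +1 (Zolotarev) agrees.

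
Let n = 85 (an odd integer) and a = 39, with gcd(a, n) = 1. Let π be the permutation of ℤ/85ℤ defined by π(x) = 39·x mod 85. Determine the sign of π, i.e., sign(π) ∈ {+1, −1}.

-1

Orbit of 16 under x↦39x: [16, 29, 26, 79, 21, 54, 66]… (length divides ord_85(39)).
Cycle type of π: 16×5 + 2×2 + 1; total 8 cycles.
n − c = 85 − 8 = 77; sign = (−1)^77 = -1.
Via Zolotarev, sign(π_{39}) = (39|85) = -1.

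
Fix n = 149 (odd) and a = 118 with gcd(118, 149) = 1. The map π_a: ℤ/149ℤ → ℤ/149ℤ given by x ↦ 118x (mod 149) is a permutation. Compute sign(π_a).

Start at x=64: 64 → 102 → 116 → 129 → 24 → 1 → 118 → … (one orbit).
π_118 has 3 disjoint cycles with lengths [74, 74, 1] on {0,…,148}.
sign(π) = (−1)^{n − #cycles} = (−1)^{149−3} = (−1)^146 = +1.

+1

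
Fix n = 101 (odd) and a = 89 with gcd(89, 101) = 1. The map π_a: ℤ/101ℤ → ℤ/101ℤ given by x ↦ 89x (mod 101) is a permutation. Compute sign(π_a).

-1

Orbit of 9 under x↦89x: [9, 94, 84, 2, 77, 86, 79]… (length divides ord_101(89)).
Decompose π into cycles: lengths [100, 1] (2 cycles, including the fixed point 0).
101 − 2 = 99 transpositions; sign(π) = (−1)^99 = -1.
(89|101)_J = -1 (Zolotarev's lemma cross-check).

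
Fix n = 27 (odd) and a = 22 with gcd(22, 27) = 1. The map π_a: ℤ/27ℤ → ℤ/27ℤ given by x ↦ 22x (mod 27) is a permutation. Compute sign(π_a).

Start at x=16: 16 → 1 → 22 → 25 → 10 → 4 → 7 → … (one orbit).
Cycle type of π: 9×2 + 3×2 + 1×3; total 7 cycles.
Σ(ℓ_i−1) = 27−7 = 20; sign = (−1)^20 = +1.
(22|27)_J = +1 (Zolotarev's lemma cross-check).

+1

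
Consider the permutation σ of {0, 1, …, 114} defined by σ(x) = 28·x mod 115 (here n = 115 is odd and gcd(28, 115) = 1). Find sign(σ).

+1

Start at x=1: 1 → 28 → 94 → 102 → 96 → 43 → 54 → … (one orbit).
The orbit structure of x ↦ 28x mod 115: 5 orbits of sizes [44, 44, 22, 4, 1].
5 cycles on 115: each ℓ→(−1)^(ℓ−1), product (−1)^110 = +1.
Zolotarev: (28|115) = +1, matching the cycle-count sign.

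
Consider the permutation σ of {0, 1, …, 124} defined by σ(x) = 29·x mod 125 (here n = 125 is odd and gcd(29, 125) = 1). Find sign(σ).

+1

Start at x=114: 114 → 56 → 124 → 96 → 34 → 111 → 94 → … (one orbit).
7 cycles of lengths [50, 50, 10, 10, 2, 2, 1].
7 cycles on 125: each ℓ→(−1)^(ℓ−1), product (−1)^118 = +1.
The Jacobi symbol (29|125) = +1 (Zolotarev) agrees.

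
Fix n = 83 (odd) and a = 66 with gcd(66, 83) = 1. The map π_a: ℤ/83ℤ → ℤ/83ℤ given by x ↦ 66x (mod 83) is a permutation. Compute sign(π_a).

Trace 65: π^k(65) = [65, 57, 27, 39, 1, 66, 40] for k=0..6.
2 cycles of lengths [82, 1].
2 cycles on 83: each ℓ→(−1)^(ℓ−1), product (−1)^81 = -1.
The Jacobi symbol (66|83) = -1 (Zolotarev) agrees.

-1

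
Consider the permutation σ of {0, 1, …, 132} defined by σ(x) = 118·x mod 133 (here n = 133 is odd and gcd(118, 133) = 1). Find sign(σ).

Start at x=106: 106 → 6 → 43 → 20 → 99 → 111 → 64 → … (one orbit).
Decompose π into cycles: lengths [18, 18, 18, 18, 18, 18, 9, 9, 2, 2, 2, 1] (12 cycles, including the fixed point 0).
n − c = 133 − 12 = 121; sign = (−1)^121 = -1.

-1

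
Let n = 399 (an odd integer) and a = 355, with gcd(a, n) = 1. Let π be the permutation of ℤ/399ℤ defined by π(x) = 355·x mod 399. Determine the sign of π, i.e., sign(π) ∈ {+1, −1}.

Start at x=1: 1 → 355 → 340 → 202 → 289 → 52 → 106 → … (one orbit).
Cycle lengths of π_355 on ℤ/399ℤ: [18, 18, 18, 18, 18, 18, 18, 18, 18, 18, 18, 18, 18, 18, 18, 18, 18, 18, 18, 18, 18, 6, 6, 6, 1, 1, 1]; 27 cycles in total.
With 27 cycles on 399 points, sign = (−1)^{399−27} = +1.
Via Zolotarev, sign(π_{355}) = (355|399) = +1.

+1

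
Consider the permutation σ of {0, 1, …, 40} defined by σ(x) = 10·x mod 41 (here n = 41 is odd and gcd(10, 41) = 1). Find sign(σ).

Trace 18: π^k(18) = [18, 16, 37, 1, 10] for k=0..4.
9 cycles of lengths [5, 5, 5, 5, 5, 5, 5, 5, 1].
Σ(ℓ_i−1) = 41−9 = 32; sign = (−1)^32 = +1.
The Jacobi symbol (10|41) = +1 (Zolotarev) agrees.

+1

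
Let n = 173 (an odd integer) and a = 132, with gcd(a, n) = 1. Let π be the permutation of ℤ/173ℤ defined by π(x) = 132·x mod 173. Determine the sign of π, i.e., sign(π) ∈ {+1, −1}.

Trace 140: π^k(140) = [140, 142, 60, 135, 1, 132, 124] for k=0..6.
Decompose π into cycles: lengths [43, 43, 43, 43, 1] (5 cycles, including the fixed point 0).
sign(π) = (−1)^{n − #cycles} = (−1)^{173−5} = (−1)^168 = +1.
(132|173)_J = +1 (Zolotarev's lemma cross-check).

+1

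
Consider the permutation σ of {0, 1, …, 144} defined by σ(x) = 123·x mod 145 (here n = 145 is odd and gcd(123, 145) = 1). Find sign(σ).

Trace 49: π^k(49) = [49, 82, 81, 103, 54, 117, 36] for k=0..6.
10 cycles of lengths [28, 28, 28, 28, 7, 7, 7, 7, 4, 1].
10 cycles on 145: each ℓ→(−1)^(ℓ−1), product (−1)^135 = -1.

-1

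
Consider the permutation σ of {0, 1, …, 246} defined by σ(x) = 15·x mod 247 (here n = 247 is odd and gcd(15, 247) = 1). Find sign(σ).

Start at x=64: 64 → 219 → 74 → 122 → 101 → 33 → 1 → … (one orbit).
Decompose π into cycles: lengths [36, 36, 36, 36, 36, 36, 18, 12, 1] (9 cycles, including the fixed point 0).
With 9 cycles on 247 points, sign = (−1)^{247−9} = +1.
Check: (15/247) = +1 by Zolotarev.

+1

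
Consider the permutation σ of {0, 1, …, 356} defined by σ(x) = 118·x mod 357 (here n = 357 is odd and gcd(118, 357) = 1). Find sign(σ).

Trace 1: π^k(1) = [1, 118] for k=0..1.
Decompose π into cycles: lengths [2, 2, 2, 2, 2, 2, 2, 2, 2, 2, 2, 2, 2, 2, 2, 2, 2, 2, 2, 2, 2, 2, 2, 2, 2, 2, 2, 2, 2, 2, 2, 2, 2, 2, 2, 2, 2, 2, 2, 2, 2, 2, 2, 2, 2, 2, 2, 2, 2, 2, 2, 2, 2, 2, 2, 2, 2, 2, 2, 2, 2, 2, 2, 2, 2, 2, 2, 2, 2, 2, 2, 2, 2, 2, 2, 2, 2, 2, 2, 2, 2, 2, 2, 2, 2, 2, 2, 2, 2, 2, 2, 2, 2, 2, 2, 2, 2, 2, 2, 2, 2, 2, 2, 2, 2, 2, 2, 2, 2, 2, 2, 2, 2, 2, 2, 2, 2, 2, 2, 2, 2, 2, 2, 2, 2, 2, 2, 2, 2, 2, 2, 2, 2, 2, 2, 2, 2, 2, 2, 2, 2, 2, 2, 2, 2, 2, 2, 2, 2, 2, 2, 2, 2, 2, 2, 2, 2, 2, 2, 2, 2, 2, 2, 2, 2, 2, 2, 2, 2, 2, 2, 2, 2, 2, 2, 2, 2, 1, 1, 1] (180 cycles, including the fixed point 0).
With 180 cycles on 357 points, sign = (−1)^{357−180} = -1.
Via Zolotarev, sign(π_{118}) = (118|357) = -1.

-1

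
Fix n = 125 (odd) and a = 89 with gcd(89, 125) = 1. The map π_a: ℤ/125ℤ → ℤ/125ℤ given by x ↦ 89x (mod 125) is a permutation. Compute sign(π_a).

Trace 19: π^k(19) = [19, 66, 124, 36, 79, 31, 9] for k=0..6.
Cycle lengths of π_89 on ℤ/125ℤ: [50, 50, 10, 10, 2, 2, 1]; 7 cycles in total.
With 7 cycles on 125 points, sign = (−1)^{125−7} = +1.
Via Zolotarev, sign(π_{89}) = (89|125) = +1.

+1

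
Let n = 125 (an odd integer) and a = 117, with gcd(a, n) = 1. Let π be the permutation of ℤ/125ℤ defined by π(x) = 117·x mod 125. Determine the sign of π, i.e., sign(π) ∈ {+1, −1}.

Trace 57: π^k(57) = [57, 44, 23, 66, 97, 99, 83] for k=0..6.
Decompose π into cycles: lengths [100, 20, 4, 1] (4 cycles, including the fixed point 0).
Σ(ℓ_i−1) = 125−4 = 121; sign = (−1)^121 = -1.

-1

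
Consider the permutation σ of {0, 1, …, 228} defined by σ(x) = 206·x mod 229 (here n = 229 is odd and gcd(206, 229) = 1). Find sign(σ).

Start at x=24: 24 → 135 → 101 → 196 → 72 → 176 → 74 → … (one orbit).
The orbit structure of x ↦ 206x mod 229: 2 orbits of sizes [228, 1].
Σ(ℓ_i−1) = 229−2 = 227; sign = (−1)^227 = -1.
Via Zolotarev, sign(π_{206}) = (206|229) = -1.

-1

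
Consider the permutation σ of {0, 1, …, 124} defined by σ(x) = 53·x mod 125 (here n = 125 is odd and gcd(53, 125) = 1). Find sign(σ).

-1

Orbit of 117 under x↦53x: [117, 76, 28, 109, 27, 56, 93]… (length divides ord_125(53)).
Decompose π into cycles: lengths [100, 20, 4, 1] (4 cycles, including the fixed point 0).
sign(π) = (−1)^{n − #cycles} = (−1)^{125−4} = (−1)^121 = -1.
(53|125)_J = -1 (Zolotarev's lemma cross-check).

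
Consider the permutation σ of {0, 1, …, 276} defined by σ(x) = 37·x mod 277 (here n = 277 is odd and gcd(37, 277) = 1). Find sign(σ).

Trace 66: π^k(66) = [66, 226, 52, 262, 276, 240, 16] for k=0..6.
The orbit structure of x ↦ 37x mod 277: 4 orbits of sizes [92, 92, 92, 1].
4 cycles on 277: each ℓ→(−1)^(ℓ−1), product (−1)^273 = -1.

-1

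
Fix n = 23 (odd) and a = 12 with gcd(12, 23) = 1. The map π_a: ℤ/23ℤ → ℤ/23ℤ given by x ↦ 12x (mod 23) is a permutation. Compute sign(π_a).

+1

Orbit of 2 under x↦12x: [2, 1, 12, 6, 3, 13, 18]… (length divides ord_23(12)).
Cycle type of π: 11×2 + 1; total 3 cycles.
sign(π) = (−1)^{n − #cycles} = (−1)^{23−3} = (−1)^20 = +1.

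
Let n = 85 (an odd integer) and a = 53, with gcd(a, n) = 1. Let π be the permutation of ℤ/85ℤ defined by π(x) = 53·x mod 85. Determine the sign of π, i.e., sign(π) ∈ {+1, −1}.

-1

Trace 16: π^k(16) = [16, 83, 64, 77, 1, 53, 4] for k=0..6.
Cycle type of π: 8×10 + 4 + 1; total 12 cycles.
Σ(ℓ_i−1) = 85−12 = 73; sign = (−1)^73 = -1.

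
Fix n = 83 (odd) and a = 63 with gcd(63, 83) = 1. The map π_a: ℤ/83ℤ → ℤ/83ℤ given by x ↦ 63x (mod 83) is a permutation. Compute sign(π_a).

+1

Trace 64: π^k(64) = [64, 48, 36, 27, 41, 10, 49] for k=0..6.
Decompose π into cycles: lengths [41, 41, 1] (3 cycles, including the fixed point 0).
83 − 3 = 80 transpositions; sign(π) = (−1)^80 = +1.
The Jacobi symbol (63|83) = +1 (Zolotarev) agrees.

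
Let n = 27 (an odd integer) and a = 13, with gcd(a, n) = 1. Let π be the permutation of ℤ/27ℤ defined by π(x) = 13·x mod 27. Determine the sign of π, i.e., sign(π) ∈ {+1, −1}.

+1

Orbit of 13 under x↦13x: [13, 7, 10, 22, 16, 19, 4]… (length divides ord_27(13)).
Cycle lengths of π_13 on ℤ/27ℤ: [9, 9, 3, 3, 1, 1, 1]; 7 cycles in total.
Σ(ℓ_i−1) = 27−7 = 20; sign = (−1)^20 = +1.
The Jacobi symbol (13|27) = +1 (Zolotarev) agrees.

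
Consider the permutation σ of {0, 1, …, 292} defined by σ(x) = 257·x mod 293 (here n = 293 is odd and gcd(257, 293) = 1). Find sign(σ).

+1

Trace 109: π^k(109) = [109, 178, 38, 97, 24, 15, 46] for k=0..6.
Cycle type of π: 146×2 + 1; total 3 cycles.
3 cycles on 293: each ℓ→(−1)^(ℓ−1), product (−1)^290 = +1.
(257|293)_J = +1 (Zolotarev's lemma cross-check).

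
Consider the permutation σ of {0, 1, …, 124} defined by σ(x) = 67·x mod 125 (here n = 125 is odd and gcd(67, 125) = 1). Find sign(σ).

-1

Trace 43: π^k(43) = [43, 6, 27, 59, 78, 101, 17] for k=0..6.
4 cycles of lengths [100, 20, 4, 1].
sign(π) = (−1)^{n − #cycles} = (−1)^{125−4} = (−1)^121 = -1.
(67|125)_J = -1 (Zolotarev's lemma cross-check).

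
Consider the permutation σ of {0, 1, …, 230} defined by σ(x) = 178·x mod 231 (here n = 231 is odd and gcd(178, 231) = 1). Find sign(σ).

+1

Trace 67: π^k(67) = [67, 145, 169, 52, 16, 76, 130] for k=0..6.
Cycle lengths of π_178 on ℤ/231ℤ: [30, 30, 30, 30, 30, 30, 10, 10, 10, 6, 6, 6, 1, 1, 1]; 15 cycles in total.
Σ(ℓ_i−1) = 231−15 = 216; sign = (−1)^216 = +1.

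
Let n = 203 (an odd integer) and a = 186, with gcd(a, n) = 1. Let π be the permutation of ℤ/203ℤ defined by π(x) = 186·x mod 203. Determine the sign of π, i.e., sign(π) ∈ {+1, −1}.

-1

Start at x=88: 88 → 128 → 57 → 46 → 30 → 99 → 144 → … (one orbit).
Cycle type of π: 12×14 + 4×7 + 3×2 + 1; total 24 cycles.
24 cycles on 203: each ℓ→(−1)^(ℓ−1), product (−1)^179 = -1.
Check: (186/203) = -1 by Zolotarev.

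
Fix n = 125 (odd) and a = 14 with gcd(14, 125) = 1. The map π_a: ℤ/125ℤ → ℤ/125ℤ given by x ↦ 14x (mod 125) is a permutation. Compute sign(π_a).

Trace 24: π^k(24) = [24, 86, 79, 106, 109, 26, 114] for k=0..6.
7 cycles of lengths [50, 50, 10, 10, 2, 2, 1].
7 cycles on 125: each ℓ→(−1)^(ℓ−1), product (−1)^118 = +1.

+1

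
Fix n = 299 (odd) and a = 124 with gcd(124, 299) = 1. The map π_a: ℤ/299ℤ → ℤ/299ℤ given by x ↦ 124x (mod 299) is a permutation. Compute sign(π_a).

-1

Orbit of 100 under x↦124x: [100, 141, 142, 266, 94, 294, 277]… (length divides ord_299(124)).
6 cycles of lengths [132, 132, 12, 11, 11, 1].
6 cycles on 299: each ℓ→(−1)^(ℓ−1), product (−1)^293 = -1.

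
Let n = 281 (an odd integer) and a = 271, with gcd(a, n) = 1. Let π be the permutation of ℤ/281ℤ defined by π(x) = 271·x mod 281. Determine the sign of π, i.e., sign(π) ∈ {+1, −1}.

Start at x=280: 280 → 10 → 181 → 157 → 116 → 245 → 79 → … (one orbit).
11 cycles of lengths [28, 28, 28, 28, 28, 28, 28, 28, 28, 28, 1].
sign(π) = (−1)^{n − #cycles} = (−1)^{281−11} = (−1)^270 = +1.

+1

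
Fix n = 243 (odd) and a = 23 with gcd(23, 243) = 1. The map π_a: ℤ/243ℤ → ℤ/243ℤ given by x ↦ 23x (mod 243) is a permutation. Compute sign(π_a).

-1

Trace 157: π^k(157) = [157, 209, 190, 239, 151, 71, 175] for k=0..6.
Decompose π into cycles: lengths [162, 54, 18, 6, 2, 1] (6 cycles, including the fixed point 0).
n − c = 243 − 6 = 237; sign = (−1)^237 = -1.
The Jacobi symbol (23|243) = -1 (Zolotarev) agrees.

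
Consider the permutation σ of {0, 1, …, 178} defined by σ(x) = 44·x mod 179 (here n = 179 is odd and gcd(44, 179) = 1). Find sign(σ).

-1

Start at x=79: 79 → 75 → 78 → 31 → 111 → 51 → 96 → … (one orbit).
π_44 has 2 disjoint cycles with lengths [178, 1] on {0,…,178}.
sign(π) = (−1)^{n − #cycles} = (−1)^{179−2} = (−1)^177 = -1.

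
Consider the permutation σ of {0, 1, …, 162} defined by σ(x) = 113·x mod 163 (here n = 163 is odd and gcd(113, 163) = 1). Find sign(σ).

+1

Trace 85: π^k(85) = [85, 151, 111, 155, 74, 49, 158] for k=0..6.
The orbit structure of x ↦ 113x mod 163: 3 orbits of sizes [81, 81, 1].
With 3 cycles on 163 points, sign = (−1)^{163−3} = +1.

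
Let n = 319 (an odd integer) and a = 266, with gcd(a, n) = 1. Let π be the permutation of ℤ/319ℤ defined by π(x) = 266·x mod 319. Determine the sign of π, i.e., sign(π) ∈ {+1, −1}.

-1

Start at x=136: 136 → 129 → 181 → 296 → 262 → 150 → 25 → … (one orbit).
The orbit structure of x ↦ 266x mod 319: 8 orbits of sizes [70, 70, 70, 70, 14, 14, 10, 1].
319 − 8 = 311 transpositions; sign(π) = (−1)^311 = -1.
Via Zolotarev, sign(π_{266}) = (266|319) = -1.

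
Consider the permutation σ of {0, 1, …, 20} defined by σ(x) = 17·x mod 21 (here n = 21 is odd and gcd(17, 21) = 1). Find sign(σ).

+1

Orbit of 16 under x↦17x: [16, 20, 4, 5, 1, 17]… (length divides ord_21(17)).
5 cycles of lengths [6, 6, 6, 2, 1].
21 − 5 = 16 transpositions; sign(π) = (−1)^16 = +1.
Via Zolotarev, sign(π_{17}) = (17|21) = +1.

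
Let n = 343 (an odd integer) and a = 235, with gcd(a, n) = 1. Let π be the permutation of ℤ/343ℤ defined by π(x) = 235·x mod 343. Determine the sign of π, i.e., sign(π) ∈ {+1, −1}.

+1

Trace 37: π^k(37) = [37, 120, 74, 240, 148, 137, 296] for k=0..6.
Cycle lengths of π_235 on ℤ/343ℤ: [147, 147, 21, 21, 3, 3, 1]; 7 cycles in total.
343 − 7 = 336 transpositions; sign(π) = (−1)^336 = +1.
Via Zolotarev, sign(π_{235}) = (235|343) = +1.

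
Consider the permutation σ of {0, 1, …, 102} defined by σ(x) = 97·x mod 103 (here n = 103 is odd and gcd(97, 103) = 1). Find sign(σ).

+1

Trace 41: π^k(41) = [41, 63, 34, 2, 91, 72, 83] for k=0..6.
Decompose π into cycles: lengths [51, 51, 1] (3 cycles, including the fixed point 0).
103 − 3 = 100 transpositions; sign(π) = (−1)^100 = +1.
Check: (97/103) = +1 by Zolotarev.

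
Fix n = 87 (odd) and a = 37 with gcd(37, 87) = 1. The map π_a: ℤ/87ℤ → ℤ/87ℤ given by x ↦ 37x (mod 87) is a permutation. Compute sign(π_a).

-1

Orbit of 40 under x↦37x: [40, 1, 37, 64, 19, 7, 85]… (length divides ord_87(37)).
6 cycles of lengths [28, 28, 28, 1, 1, 1].
Σ(ℓ_i−1) = 87−6 = 81; sign = (−1)^81 = -1.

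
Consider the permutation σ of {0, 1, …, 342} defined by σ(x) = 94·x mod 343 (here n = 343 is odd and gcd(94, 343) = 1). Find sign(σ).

Orbit of 170 under x↦94x: [170, 202, 123, 243, 204, 311, 79]… (length divides ord_343(94)).
The orbit structure of x ↦ 94x mod 343: 4 orbits of sizes [294, 42, 6, 1].
4 cycles on 343: each ℓ→(−1)^(ℓ−1), product (−1)^339 = -1.

-1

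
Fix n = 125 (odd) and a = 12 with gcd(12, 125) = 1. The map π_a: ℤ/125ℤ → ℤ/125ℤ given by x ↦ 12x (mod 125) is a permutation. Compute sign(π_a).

-1

Orbit of 14 under x↦12x: [14, 43, 16, 67, 54, 23, 26]… (length divides ord_125(12)).
Decompose π into cycles: lengths [100, 20, 4, 1] (4 cycles, including the fixed point 0).
4 cycles on 125: each ℓ→(−1)^(ℓ−1), product (−1)^121 = -1.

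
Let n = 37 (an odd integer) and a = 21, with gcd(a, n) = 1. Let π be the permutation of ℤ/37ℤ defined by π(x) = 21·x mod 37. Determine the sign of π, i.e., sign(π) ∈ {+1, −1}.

Orbit of 25 under x↦21x: [25, 7, 36, 16, 3, 26, 28]… (length divides ord_37(21)).
Decompose π into cycles: lengths [18, 18, 1] (3 cycles, including the fixed point 0).
n − c = 37 − 3 = 34; sign = (−1)^34 = +1.

+1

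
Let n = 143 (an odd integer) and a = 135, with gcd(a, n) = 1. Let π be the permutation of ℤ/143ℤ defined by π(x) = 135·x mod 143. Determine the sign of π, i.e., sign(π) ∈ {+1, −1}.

Orbit of 27 under x↦135x: [27, 70, 12, 47, 53, 5, 103]… (length divides ord_143(135)).
π_135 has 12 disjoint cycles with lengths [20, 20, 20, 20, 20, 20, 5, 5, 4, 4, 4, 1] on {0,…,142}.
Σ(ℓ_i−1) = 143−12 = 131; sign = (−1)^131 = -1.
The Jacobi symbol (135|143) = -1 (Zolotarev) agrees.

-1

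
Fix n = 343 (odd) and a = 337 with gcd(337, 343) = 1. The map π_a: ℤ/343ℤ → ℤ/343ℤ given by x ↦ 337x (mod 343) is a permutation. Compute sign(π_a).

+1

Start at x=176: 176 → 316 → 162 → 57 → 1 → 337 → 36 → … (one orbit).
The orbit structure of x ↦ 337x mod 343: 19 orbits of sizes [49, 49, 49, 49, 49, 49, 7, 7, 7, 7, 7, 7, 1, 1, 1, 1, 1, 1, 1].
n − c = 343 − 19 = 324; sign = (−1)^324 = +1.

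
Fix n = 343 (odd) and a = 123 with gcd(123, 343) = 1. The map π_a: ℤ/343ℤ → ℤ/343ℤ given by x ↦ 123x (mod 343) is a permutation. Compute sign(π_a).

+1

Start at x=81: 81 → 16 → 253 → 249 → 100 → 295 → 270 → … (one orbit).
Decompose π into cycles: lengths [147, 147, 21, 21, 3, 3, 1] (7 cycles, including the fixed point 0).
343 − 7 = 336 transpositions; sign(π) = (−1)^336 = +1.
The Jacobi symbol (123|343) = +1 (Zolotarev) agrees.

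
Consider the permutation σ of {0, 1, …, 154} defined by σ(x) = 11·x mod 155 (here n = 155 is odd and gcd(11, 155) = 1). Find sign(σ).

Trace 1: π^k(1) = [1, 11, 121, 91, 71, 6, 66] for k=0..6.
Cycle lengths of π_11 on ℤ/155ℤ: [30, 30, 30, 30, 30, 1, 1, 1, 1, 1]; 10 cycles in total.
155 − 10 = 145 transpositions; sign(π) = (−1)^145 = -1.
Via Zolotarev, sign(π_{11}) = (11|155) = -1.

-1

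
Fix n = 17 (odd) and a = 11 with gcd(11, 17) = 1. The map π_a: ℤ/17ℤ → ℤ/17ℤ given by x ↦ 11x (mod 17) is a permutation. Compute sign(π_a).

Trace 4: π^k(4) = [4, 10, 8, 3, 16, 6, 15] for k=0..6.
Decompose π into cycles: lengths [16, 1] (2 cycles, including the fixed point 0).
Σ(ℓ_i−1) = 17−2 = 15; sign = (−1)^15 = -1.
Via Zolotarev, sign(π_{11}) = (11|17) = -1.

-1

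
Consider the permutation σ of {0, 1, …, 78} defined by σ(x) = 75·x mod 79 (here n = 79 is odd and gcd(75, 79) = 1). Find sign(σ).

-1

Orbit of 22 under x↦75x: [22, 70, 36, 14, 23, 66, 52]… (length divides ord_79(75)).
Cycle lengths of π_75 on ℤ/79ℤ: [78, 1]; 2 cycles in total.
2 cycles on 79: each ℓ→(−1)^(ℓ−1), product (−1)^77 = -1.
Zolotarev: (75|79) = -1, matching the cycle-count sign.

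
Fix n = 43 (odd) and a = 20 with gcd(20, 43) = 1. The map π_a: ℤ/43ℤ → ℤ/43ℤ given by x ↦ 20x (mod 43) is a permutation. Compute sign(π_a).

-1

Start at x=34: 34 → 35 → 12 → 25 → 27 → 24 → 7 → … (one orbit).
π_20 has 2 disjoint cycles with lengths [42, 1] on {0,…,42}.
2 cycles on 43: each ℓ→(−1)^(ℓ−1), product (−1)^41 = -1.
Check: (20/43) = -1 by Zolotarev.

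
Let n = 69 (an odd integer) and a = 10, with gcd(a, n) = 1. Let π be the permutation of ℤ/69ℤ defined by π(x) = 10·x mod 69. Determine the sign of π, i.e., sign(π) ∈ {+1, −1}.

-1

Start at x=40: 40 → 55 → 67 → 49 → 7 → 1 → 10 → … (one orbit).
Cycle type of π: 22×3 + 1×3; total 6 cycles.
n − c = 69 − 6 = 63; sign = (−1)^63 = -1.
(10|69)_J = -1 (Zolotarev's lemma cross-check).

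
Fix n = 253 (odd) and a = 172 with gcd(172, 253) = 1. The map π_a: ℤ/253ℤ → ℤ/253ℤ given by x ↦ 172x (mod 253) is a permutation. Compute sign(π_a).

Start at x=189: 189 → 124 → 76 → 169 → 226 → 163 → 206 → … (one orbit).
The orbit structure of x ↦ 172x mod 253: 5 orbits of sizes [110, 110, 22, 10, 1].
253 − 5 = 248 transpositions; sign(π) = (−1)^248 = +1.
(172|253)_J = +1 (Zolotarev's lemma cross-check).

+1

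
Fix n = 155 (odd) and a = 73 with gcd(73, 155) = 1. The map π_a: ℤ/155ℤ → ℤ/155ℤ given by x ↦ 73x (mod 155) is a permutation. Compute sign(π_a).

Start at x=83: 83 → 14 → 92 → 51 → 3 → 64 → 22 → … (one orbit).
The orbit structure of x ↦ 73x mod 155: 5 orbits of sizes [60, 60, 30, 4, 1].
n − c = 155 − 5 = 150; sign = (−1)^150 = +1.

+1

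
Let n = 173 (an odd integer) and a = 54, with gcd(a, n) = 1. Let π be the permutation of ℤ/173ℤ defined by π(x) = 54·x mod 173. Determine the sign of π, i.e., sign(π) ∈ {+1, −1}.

+1

Trace 90: π^k(90) = [90, 16, 172, 119, 25, 139, 67] for k=0..6.
The orbit structure of x ↦ 54x mod 173: 3 orbits of sizes [86, 86, 1].
173 − 3 = 170 transpositions; sign(π) = (−1)^170 = +1.
Zolotarev: (54|173) = +1, matching the cycle-count sign.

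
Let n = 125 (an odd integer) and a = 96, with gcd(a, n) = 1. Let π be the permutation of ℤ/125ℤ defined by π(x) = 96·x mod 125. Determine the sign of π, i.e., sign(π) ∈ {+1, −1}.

+1

Trace 41: π^k(41) = [41, 61, 106, 51, 21, 16, 36] for k=0..6.
Cycle type of π: 25×4 + 5×4 + 1×5; total 13 cycles.
13 cycles on 125: each ℓ→(−1)^(ℓ−1), product (−1)^112 = +1.
Via Zolotarev, sign(π_{96}) = (96|125) = +1.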